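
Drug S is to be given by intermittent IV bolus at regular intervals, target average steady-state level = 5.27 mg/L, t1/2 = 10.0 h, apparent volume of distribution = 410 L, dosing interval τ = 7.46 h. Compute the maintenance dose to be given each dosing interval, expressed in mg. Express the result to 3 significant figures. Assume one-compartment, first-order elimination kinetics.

1120 mg

k = ln2 / t½ = 0.693147 / 10.0 = 0.06931 h⁻¹
CL = k × Vd = 0.06931 × 410 = 28.42 L/h
At steady state, Dose/τ = Css × CL.
Dose = Css × CL × τ = 5.27 × 28.42 × 7.46 = 1117 mg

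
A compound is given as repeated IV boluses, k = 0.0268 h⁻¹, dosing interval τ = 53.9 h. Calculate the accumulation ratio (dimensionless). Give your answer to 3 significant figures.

e^(−kτ) = e^(−0.02680 × 53.9) = 0.2359
Accumulation ratio R = 1 / (1 − e^(−kτ)) = 1 / (1 − 0.2359) = 1.309

1.31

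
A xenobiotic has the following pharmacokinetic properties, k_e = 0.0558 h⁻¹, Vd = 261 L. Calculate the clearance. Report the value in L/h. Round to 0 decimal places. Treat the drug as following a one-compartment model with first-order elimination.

15 L/h

CL = k × Vd = 0.0558 × 261 = 14.56 L/h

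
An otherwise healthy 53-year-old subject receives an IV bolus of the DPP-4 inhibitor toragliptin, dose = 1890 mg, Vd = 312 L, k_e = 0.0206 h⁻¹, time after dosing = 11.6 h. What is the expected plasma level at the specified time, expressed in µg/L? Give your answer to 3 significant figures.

C₀ = Dose / Vd = 1890 / 312 = 6.058 mg/L
C = C₀ · e^(−k·t) = 6.058 × e^(−0.02060 × 11.6)
  = 6.058 × 0.7874 = 4.770 mg/L
Convert: 4.770 mg/L × 1000 = 4770 µg/L

4770 µg/L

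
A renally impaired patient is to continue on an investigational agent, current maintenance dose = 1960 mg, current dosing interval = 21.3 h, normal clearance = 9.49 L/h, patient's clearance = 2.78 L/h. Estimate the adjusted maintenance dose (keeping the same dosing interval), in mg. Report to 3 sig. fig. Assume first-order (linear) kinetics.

574 mg

To keep the same average steady-state level, dosing rate must scale with clearance.
CL ratio = 2.78 / 9.49 = 0.2929
New dose (same interval) = 1960 × 0.2929 = 574.1 mg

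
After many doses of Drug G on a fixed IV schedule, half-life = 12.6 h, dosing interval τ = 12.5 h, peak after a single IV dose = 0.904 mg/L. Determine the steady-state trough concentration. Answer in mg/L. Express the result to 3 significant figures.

k = ln2 / t½ = 0.693147 / 12.6 = 0.05501 h⁻¹
e^(−kτ) = e^(−0.05501 × 12.5) = 0.5028
Accumulation ratio R = 1 / (1 − e^(−kτ)) = 1 / (1 − 0.5028) = 2.011
Steady-state trough = C₀ × R × e^(−kτ) = 0.904 × 2.011 × 0.5028 = 0.9141 mg/L

0.914 mg/L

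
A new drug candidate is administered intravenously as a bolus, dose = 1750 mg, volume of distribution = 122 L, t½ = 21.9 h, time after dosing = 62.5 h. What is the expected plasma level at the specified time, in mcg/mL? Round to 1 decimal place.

2.0 mcg/mL

C₀ = Dose / Vd = 1750 / 122 = 14.34 mg/L
k = ln2 / t½ = 0.693147 / 21.9 = 0.03165 h⁻¹
C = C₀ · e^(−k·t) = 14.34 × e^(−0.03165 × 62.5)
  = 14.34 × 0.1383 = 1.983 mg/L
(1.983 mg/L = 1.983 mcg/mL)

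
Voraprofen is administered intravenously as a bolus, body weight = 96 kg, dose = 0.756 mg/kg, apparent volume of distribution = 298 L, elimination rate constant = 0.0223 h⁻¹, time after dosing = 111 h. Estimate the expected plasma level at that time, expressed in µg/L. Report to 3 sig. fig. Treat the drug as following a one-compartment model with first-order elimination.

Total dose = 0.756 × 96 = 72.58 mg
C₀ = Dose / Vd = 72.58 / 298 = 0.2436 mg/L
C = C₀ · e^(−k·t) = 0.2436 × e^(−0.02230 × 111)
  = 0.2436 × 0.08414 = 0.02050 mg/L
Convert: 0.02050 mg/L × 1000 = 20.50 µg/L

20.5 µg/L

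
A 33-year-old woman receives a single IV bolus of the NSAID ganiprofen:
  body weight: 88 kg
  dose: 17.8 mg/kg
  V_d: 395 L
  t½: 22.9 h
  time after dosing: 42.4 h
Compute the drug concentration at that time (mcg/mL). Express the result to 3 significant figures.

1.10 mcg/mL

Total dose = 17.8 × 88 = 1566 mg
C₀ = Dose / Vd = 1566 / 395 = 3.965 mg/L
k = ln2 / t½ = 0.693147 / 22.9 = 0.03027 h⁻¹
C = C₀ · e^(−k·t) = 3.965 × e^(−0.03027 × 42.4)
  = 3.965 × 0.2771 = 1.099 mg/L
(1.099 mg/L = 1.099 mcg/mL)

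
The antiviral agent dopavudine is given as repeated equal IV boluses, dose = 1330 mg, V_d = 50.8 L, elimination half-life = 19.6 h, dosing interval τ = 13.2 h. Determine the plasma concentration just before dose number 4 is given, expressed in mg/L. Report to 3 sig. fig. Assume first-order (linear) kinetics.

C₀ per dose = Dose / Vd = 1330 / 50.8 = 26.18 mg/L
k = ln2 / t½ = 0.693147 / 19.6 = 0.03536 h⁻¹
Fraction remaining after one interval: r = e^(−kτ) = e^(−0.03536 × 13.2) = 0.6270
Before dose 4, 3 doses have been given (aged 1τ, 2τ, 3τ).
C_trough = C₀ × (r + r² + … + r^3) = C₀ × r(1−r^3)/(1−r)
        = 26.18 × 0.6270 × (1 − 0.2465) / (1 − 0.6270) = 33.16 mg/L

33.2 mg/L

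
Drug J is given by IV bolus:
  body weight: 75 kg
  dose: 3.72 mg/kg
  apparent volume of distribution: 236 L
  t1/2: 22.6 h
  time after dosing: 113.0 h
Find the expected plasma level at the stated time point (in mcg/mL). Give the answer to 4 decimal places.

0.0369 mcg/mL

Total dose = 3.72 × 75 = 279.0 mg
C₀ = Dose / Vd = 279.0 / 236 = 1.182 mg/L
k = ln2 / t½ = 0.693147 / 22.6 = 0.03067 h⁻¹
t / t½ = 113.0 / 22.6 = 5 half-lives
C = C₀ × (1/2)^5 = 1.182 × 0.03125 = 0.03694 mg/L
(0.03694 mg/L = 0.03694 mcg/mL)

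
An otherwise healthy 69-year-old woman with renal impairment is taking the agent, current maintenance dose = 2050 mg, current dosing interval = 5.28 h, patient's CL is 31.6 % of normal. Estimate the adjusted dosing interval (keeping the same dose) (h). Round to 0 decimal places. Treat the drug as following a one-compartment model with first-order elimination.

17 h

To keep the same average steady-state level, dosing rate must scale with clearance.
CL ratio = 31.6 / 100 = 0.3160
New interval (same dose) = 5.28 / 0.3160 = 16.71 h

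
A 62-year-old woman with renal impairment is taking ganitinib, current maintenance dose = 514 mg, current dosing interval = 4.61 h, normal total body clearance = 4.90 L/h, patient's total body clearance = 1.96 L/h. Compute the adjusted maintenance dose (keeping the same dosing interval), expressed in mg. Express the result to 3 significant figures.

To keep the same average steady-state level, dosing rate must scale with clearance.
CL ratio = 1.96 / 4.90 = 0.4000
New dose (same interval) = 514 × 0.4000 = 205.6 mg

206 mg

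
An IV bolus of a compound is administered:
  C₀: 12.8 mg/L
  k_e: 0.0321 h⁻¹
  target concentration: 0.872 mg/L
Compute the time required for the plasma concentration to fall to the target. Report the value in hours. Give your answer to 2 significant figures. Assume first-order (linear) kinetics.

84 h

t = ln(C₀ / C) / k = ln(12.80 / 0.872) / 0.03210
  = ln(14.68) / 0.03210 = 2.686 / 0.03210 = 83.68 h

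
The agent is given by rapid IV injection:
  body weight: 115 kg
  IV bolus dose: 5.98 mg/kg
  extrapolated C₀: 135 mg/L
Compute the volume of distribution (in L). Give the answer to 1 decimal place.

Dose = 5.98 × 115 = 687.7 mg
Vd = Dose / C₀ = 687.7 / 135 = 5.094 L

5.1 L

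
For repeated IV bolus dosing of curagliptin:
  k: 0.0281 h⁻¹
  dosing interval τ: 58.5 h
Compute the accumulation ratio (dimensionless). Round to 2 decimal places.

1.24

e^(−kτ) = e^(−0.02810 × 58.5) = 0.1932
Accumulation ratio R = 1 / (1 − e^(−kτ)) = 1 / (1 − 0.1932) = 1.239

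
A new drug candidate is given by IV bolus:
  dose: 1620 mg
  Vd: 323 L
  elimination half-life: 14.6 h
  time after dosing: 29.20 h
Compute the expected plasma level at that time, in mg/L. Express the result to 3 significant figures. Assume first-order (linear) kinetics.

C₀ = Dose / Vd = 1620 / 323 = 5.015 mg/L
k = ln2 / t½ = 0.693147 / 14.6 = 0.04748 h⁻¹
t / t½ = 29.20 / 14.6 = 2 half-lives
C = C₀ × (1/2)^2 = 5.015 × 0.2500 = 1.254 mg/L

1.25 mg/L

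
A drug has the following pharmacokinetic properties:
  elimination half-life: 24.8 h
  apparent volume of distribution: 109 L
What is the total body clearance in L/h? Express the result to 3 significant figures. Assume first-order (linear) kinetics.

3.05 L/h

k = ln2 / t½ = 0.693147 / 24.8 = 0.02795 h⁻¹
CL = k × Vd = 0.02795 × 109 = 3.047 L/h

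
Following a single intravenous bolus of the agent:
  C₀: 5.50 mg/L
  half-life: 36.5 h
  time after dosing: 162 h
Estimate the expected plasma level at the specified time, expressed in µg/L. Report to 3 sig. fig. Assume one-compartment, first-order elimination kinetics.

k = ln2 / t½ = 0.693147 / 36.5 = 0.01899 h⁻¹
C = C₀ · e^(−k·t) = 5.500 × e^(−0.01899 × 162)
  = 5.500 × 0.04613 = 0.2537 mg/L
Convert: 0.2537 mg/L × 1000 = 253.7 µg/L

254 µg/L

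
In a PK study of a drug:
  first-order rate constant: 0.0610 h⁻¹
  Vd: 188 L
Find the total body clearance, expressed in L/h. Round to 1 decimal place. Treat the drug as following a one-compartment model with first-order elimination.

CL = k × Vd = 0.0610 × 188 = 11.47 L/h

11.5 L/h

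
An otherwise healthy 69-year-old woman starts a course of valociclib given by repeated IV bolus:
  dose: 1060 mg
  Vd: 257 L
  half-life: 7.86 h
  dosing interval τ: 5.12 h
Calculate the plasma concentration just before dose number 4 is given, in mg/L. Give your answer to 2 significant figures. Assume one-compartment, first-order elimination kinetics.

5.4 mg/L

C₀ per dose = Dose / Vd = 1060 / 257 = 4.125 mg/L
k = ln2 / t½ = 0.693147 / 7.86 = 0.08819 h⁻¹
Fraction remaining after one interval: r = e^(−kτ) = e^(−0.08819 × 5.12) = 0.6367
Before dose 4, 3 doses have been given (aged 1τ, 2τ, 3τ).
C_trough = C₀ × (r + r² + … + r^3) = C₀ × r(1−r^3)/(1−r)
        = 4.125 × 0.6367 × (1 − 0.2581) / (1 − 0.6367) = 5.363 mg/L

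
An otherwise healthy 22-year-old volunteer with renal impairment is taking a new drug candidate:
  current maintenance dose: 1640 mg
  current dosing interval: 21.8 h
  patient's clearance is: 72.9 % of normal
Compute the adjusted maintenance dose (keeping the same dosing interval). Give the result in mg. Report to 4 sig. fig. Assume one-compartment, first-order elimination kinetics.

1196 mg

To keep the same average steady-state level, dosing rate must scale with clearance.
CL ratio = 72.9 / 100 = 0.7290
New dose (same interval) = 1640 × 0.7290 = 1196 mg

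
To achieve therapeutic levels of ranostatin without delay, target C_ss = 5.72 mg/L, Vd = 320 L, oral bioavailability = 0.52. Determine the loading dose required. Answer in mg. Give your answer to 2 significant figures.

LD = Css × Vd / F = 5.72 × 320 / 0.52 = 3520 mg

3500 mg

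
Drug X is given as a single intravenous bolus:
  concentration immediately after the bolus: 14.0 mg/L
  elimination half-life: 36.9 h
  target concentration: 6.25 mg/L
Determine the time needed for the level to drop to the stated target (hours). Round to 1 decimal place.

42.9 h

k = ln2 / t½ = 0.693147 / 36.9 = 0.01878 h⁻¹
t = ln(C₀ / C) / k = ln(14.00 / 6.25) / 0.01878
  = ln(2.240) / 0.01878 = 0.8065 / 0.01878 = 42.94 h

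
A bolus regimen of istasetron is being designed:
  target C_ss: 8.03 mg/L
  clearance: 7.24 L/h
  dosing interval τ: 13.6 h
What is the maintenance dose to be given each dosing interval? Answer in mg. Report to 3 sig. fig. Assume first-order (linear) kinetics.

At steady state, Dose/τ = Css × CL.
Dose = Css × CL × τ = 8.03 × 7.240 × 13.6 = 790.7 mg

791 mg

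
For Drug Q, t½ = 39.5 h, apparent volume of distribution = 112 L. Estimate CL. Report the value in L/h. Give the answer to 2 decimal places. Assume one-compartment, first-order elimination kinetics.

k = ln2 / t½ = 0.693147 / 39.5 = 0.01755 h⁻¹
CL = k × Vd = 0.01755 × 112 = 1.966 L/h

1.97 L/h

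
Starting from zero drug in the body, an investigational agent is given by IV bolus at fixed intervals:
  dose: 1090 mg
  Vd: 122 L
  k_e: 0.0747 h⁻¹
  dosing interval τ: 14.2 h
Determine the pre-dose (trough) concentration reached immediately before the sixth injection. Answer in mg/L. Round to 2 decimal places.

4.71 mg/L

C₀ per dose = Dose / Vd = 1090 / 122 = 8.934 mg/L
Fraction remaining after one interval: r = e^(−kτ) = e^(−0.07470 × 14.2) = 0.3462
Before dose 6, 5 doses have been given (aged 1τ, 2τ, 3τ, 4τ, 5τ).
C_trough = C₀ × (r + r² + … + r^5) = C₀ × r(1−r^5)/(1−r)
        = 8.934 × 0.3462 × (1 − 0.004973) / (1 − 0.3462) = 4.707 mg/L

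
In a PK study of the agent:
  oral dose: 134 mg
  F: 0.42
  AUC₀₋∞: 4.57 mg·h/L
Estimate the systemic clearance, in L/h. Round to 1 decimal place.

12.3 L/h

CL = F·Dose / AUC = 0.42 × 134 / 4.57 = 12.32 L/h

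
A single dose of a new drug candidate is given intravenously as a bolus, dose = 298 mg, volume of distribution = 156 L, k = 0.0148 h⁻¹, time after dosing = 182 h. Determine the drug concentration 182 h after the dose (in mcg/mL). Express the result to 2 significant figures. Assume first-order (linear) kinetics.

0.13 mcg/mL

C₀ = Dose / Vd = 298.0 / 156 = 1.910 mg/L
C = C₀ · e^(−k·t) = 1.910 × e^(−0.01480 × 182)
  = 1.910 × 0.06764 = 0.1292 mg/L
(0.1292 mg/L = 0.1292 mcg/mL)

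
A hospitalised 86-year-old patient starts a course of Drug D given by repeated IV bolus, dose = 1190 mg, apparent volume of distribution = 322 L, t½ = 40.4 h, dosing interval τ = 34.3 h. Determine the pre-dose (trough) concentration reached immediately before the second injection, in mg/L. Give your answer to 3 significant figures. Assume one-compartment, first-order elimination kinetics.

2.05 mg/L

C₀ per dose = Dose / Vd = 1190 / 322 = 3.696 mg/L
k = ln2 / t½ = 0.693147 / 40.4 = 0.01716 h⁻¹
Fraction remaining after one interval: r = e^(−kτ) = e^(−0.01716 × 34.3) = 0.5551
Before dose 2, 1 dose has been given (aged 1τ).
C_trough = C₀ × r = 3.696 × 0.5551 = 2.052 mg/L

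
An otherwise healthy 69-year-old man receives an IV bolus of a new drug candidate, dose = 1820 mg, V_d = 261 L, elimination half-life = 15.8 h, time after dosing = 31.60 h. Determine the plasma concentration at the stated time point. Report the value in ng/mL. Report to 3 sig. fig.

1740 ng/mL

C₀ = Dose / Vd = 1820 / 261 = 6.973 mg/L
k = ln2 / t½ = 0.693147 / 15.8 = 0.04387 h⁻¹
t / t½ = 31.60 / 15.8 = 2 half-lives
C = C₀ × (1/2)^2 = 6.973 × 0.2500 = 1.743 mg/L
Convert: 1.743 mg/L × 1000 = 1743 ng/mL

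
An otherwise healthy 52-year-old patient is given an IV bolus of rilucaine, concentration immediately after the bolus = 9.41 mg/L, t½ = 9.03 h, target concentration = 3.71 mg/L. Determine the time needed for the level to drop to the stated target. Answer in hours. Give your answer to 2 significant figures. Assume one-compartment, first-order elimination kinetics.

12 h

k = ln2 / t½ = 0.693147 / 9.03 = 0.07676 h⁻¹
t = ln(C₀ / C) / k = ln(9.410 / 3.71) / 0.07676
  = ln(2.536) / 0.07676 = 0.9306 / 0.07676 = 12.12 h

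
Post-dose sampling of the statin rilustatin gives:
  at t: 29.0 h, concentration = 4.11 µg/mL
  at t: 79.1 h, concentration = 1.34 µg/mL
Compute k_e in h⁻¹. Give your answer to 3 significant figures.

0.0224 h⁻¹

k = ln(C₁/C₂) / (t₂ − t₁) = ln(4.11/1.34) / (79.1 − 29.0)
  = 1.121 / 50.10 = 0.02238 h⁻¹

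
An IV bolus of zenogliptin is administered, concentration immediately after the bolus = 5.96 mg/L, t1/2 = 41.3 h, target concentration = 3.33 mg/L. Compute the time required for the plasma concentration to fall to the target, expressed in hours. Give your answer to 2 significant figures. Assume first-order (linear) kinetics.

k = ln2 / t½ = 0.693147 / 41.3 = 0.01678 h⁻¹
t = ln(C₀ / C) / k = ln(5.960 / 3.33) / 0.01678
  = ln(1.790) / 0.01678 = 0.5822 / 0.01678 = 34.70 h

35 h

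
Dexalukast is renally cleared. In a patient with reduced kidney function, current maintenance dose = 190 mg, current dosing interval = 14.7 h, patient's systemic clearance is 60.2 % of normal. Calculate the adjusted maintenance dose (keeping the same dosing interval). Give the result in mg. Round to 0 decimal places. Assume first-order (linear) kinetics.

114 mg

To keep the same average steady-state level, dosing rate must scale with clearance.
CL ratio = 60.2 / 100 = 0.6020
New dose (same interval) = 190 × 0.6020 = 114.4 mg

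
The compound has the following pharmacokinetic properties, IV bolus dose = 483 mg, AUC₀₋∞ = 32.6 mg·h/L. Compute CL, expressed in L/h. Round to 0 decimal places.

CL = Dose / AUC = 483 / 32.6 = 14.82 L/h

15 L/h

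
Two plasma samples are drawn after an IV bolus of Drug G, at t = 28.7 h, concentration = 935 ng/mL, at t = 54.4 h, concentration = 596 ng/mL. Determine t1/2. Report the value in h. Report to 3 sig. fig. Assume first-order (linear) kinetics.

39.6 h

k = ln(C₁/C₂) / (t₂ − t₁) = ln(935/596) / (54.4 − 28.7)
  = 0.4503 / 25.70 = 0.01752 h⁻¹
t½ = ln2 / k = 0.693147 / 0.01752 = 39.56 h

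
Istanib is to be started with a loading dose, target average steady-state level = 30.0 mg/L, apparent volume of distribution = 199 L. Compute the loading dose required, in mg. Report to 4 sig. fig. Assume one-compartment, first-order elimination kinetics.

LD = Css × Vd = 30.0 × 199 = 5970 mg

5970 mg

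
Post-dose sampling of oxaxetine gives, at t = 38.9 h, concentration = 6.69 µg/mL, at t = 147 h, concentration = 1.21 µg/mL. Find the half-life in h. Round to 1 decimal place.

k = ln(C₁/C₂) / (t₂ − t₁) = ln(6.69/1.21) / (147 − 38.9)
  = 1.710 / 108.1 = 0.01582 h⁻¹
t½ = ln2 / k = 0.693147 / 0.01582 = 43.81 h

43.8 h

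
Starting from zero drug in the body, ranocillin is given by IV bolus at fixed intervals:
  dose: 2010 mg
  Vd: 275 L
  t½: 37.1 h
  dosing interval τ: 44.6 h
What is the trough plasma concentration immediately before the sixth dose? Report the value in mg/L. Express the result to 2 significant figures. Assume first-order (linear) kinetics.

C₀ per dose = Dose / Vd = 2010 / 275 = 7.309 mg/L
k = ln2 / t½ = 0.693147 / 37.1 = 0.01868 h⁻¹
Fraction remaining after one interval: r = e^(−kτ) = e^(−0.01868 × 44.6) = 0.4347
Before dose 6, 5 doses have been given (aged 1τ, 2τ, 3τ, 4τ, 5τ).
C_trough = C₀ × (r + r² + … + r^5) = C₀ × r(1−r^5)/(1−r)
        = 7.309 × 0.4347 × (1 − 0.01552) / (1 − 0.4347) = 5.533 mg/L

5.5 mg/L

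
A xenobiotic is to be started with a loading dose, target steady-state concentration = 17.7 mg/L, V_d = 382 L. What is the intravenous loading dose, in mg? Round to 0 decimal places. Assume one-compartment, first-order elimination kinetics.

6761 mg

LD = Css × Vd = 17.7 × 382 = 6761 mg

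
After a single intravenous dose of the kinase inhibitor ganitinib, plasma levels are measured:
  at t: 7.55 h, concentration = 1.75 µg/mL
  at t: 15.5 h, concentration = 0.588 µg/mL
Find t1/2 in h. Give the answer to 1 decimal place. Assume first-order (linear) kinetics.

k = ln(C₁/C₂) / (t₂ − t₁) = ln(1.75/0.588) / (15.5 − 7.55)
  = 1.091 / 7.950 = 0.1372 h⁻¹
t½ = ln2 / k = 0.693147 / 0.1372 = 5.052 h

5.1 h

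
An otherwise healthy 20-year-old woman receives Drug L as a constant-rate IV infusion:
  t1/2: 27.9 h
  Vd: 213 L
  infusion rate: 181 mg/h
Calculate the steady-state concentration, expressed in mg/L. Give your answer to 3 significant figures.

k = ln2 / t½ = 0.693147 / 27.9 = 0.02484 h⁻¹
CL = k × Vd = 0.02484 × 213 = 5.291 L/h
At steady state Css = R₀ / CL = 181 / 5.291 = 34.21 mg/L

34.2 mg/L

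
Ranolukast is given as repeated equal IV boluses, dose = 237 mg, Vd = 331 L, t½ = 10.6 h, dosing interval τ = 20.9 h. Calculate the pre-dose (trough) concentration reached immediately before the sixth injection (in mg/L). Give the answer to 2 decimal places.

0.24 mg/L

C₀ per dose = Dose / Vd = 237 / 331 = 0.7160 mg/L
k = ln2 / t½ = 0.693147 / 10.6 = 0.06539 h⁻¹
Fraction remaining after one interval: r = e^(−kτ) = e^(−0.06539 × 20.9) = 0.2550
Before dose 6, 5 doses have been given (aged 1τ, 2τ, 3τ, 4τ, 5τ).
C_trough = C₀ × (r + r² + … + r^5) = C₀ × r(1−r^5)/(1−r)
        = 0.7160 × 0.2550 × (1 − 0.001078) / (1 − 0.2550) = 0.2448 mg/L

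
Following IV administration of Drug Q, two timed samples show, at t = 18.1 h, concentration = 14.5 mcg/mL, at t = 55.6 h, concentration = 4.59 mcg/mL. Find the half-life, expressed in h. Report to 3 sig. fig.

k = ln(C₁/C₂) / (t₂ − t₁) = ln(14.5/4.59) / (55.6 − 18.1)
  = 1.150 / 37.50 = 0.03067 h⁻¹
t½ = ln2 / k = 0.693147 / 0.03067 = 22.60 h

22.6 h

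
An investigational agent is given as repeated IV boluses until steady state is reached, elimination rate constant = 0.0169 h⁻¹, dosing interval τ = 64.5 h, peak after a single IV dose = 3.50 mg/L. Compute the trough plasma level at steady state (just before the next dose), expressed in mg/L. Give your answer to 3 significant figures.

1.77 mg/L

e^(−kτ) = e^(−0.01690 × 64.5) = 0.3362
Accumulation ratio R = 1 / (1 − e^(−kτ)) = 1 / (1 − 0.3362) = 1.506
Steady-state trough = C₀ × R × e^(−kτ) = 3.50 × 1.506 × 0.3362 = 1.772 mg/L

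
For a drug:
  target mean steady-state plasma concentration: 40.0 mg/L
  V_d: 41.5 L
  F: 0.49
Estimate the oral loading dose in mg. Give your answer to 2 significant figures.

LD = Css × Vd / F = 40.0 × 41.5 / 0.49 = 3388 mg

3400 mg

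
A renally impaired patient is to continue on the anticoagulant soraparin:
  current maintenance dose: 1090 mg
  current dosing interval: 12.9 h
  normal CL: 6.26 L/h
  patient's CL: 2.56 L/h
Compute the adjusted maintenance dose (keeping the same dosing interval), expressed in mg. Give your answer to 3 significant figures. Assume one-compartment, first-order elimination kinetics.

To keep the same average steady-state level, dosing rate must scale with clearance.
CL ratio = 2.56 / 6.26 = 0.4089
New dose (same interval) = 1090 × 0.4089 = 445.7 mg

446 mg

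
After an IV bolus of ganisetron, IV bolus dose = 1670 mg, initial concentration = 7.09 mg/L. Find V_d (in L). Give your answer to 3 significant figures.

236 L

Vd = Dose / C₀ = 1670 / 7.09 = 235.5 L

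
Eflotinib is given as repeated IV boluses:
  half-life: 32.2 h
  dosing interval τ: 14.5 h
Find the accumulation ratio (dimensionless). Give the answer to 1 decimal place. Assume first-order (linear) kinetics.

3.7

k = ln2 / t½ = 0.693147 / 32.2 = 0.02153 h⁻¹
e^(−kτ) = e^(−0.02153 × 14.5) = 0.7318
Accumulation ratio R = 1 / (1 − e^(−kτ)) = 1 / (1 − 0.7318) = 3.729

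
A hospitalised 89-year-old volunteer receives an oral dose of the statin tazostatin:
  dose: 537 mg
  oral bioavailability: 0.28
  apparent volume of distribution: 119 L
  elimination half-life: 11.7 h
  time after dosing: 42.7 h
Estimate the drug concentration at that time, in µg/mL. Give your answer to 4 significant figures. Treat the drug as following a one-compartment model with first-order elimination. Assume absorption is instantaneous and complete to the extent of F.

Amount reaching circulation = F × Dose = 0.28 × 537.0 = 150.4 mg
C₀ = F·Dose / Vd = 150.4 / 119 = 1.264 mg/L
k = ln2 / t½ = 0.693147 / 11.7 = 0.05924 h⁻¹
C = C₀ · e^(−k·t) = 1.264 × e^(−0.05924 × 42.7)
  = 1.264 × 0.07970 = 0.1007 mg/L
(0.1007 mg/L = 0.1007 µg/mL)

0.1007 µg/mL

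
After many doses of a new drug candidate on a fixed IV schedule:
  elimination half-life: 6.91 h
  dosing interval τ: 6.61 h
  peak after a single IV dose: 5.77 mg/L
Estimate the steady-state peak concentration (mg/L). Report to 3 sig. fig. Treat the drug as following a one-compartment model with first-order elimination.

11.9 mg/L

k = ln2 / t½ = 0.693147 / 6.91 = 0.1003 h⁻¹
e^(−kτ) = e^(−0.1003 × 6.61) = 0.5153
Accumulation ratio R = 1 / (1 − e^(−kτ)) = 1 / (1 − 0.5153) = 2.063
Steady-state peak = C₀ × R = 5.77 × 2.063 = 11.90 mg/L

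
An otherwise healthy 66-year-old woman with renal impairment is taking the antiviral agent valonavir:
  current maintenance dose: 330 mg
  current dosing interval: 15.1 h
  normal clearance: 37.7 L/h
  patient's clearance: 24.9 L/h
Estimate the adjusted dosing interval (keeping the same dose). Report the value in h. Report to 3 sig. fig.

To keep the same average steady-state level, dosing rate must scale with clearance.
CL ratio = 24.9 / 37.7 = 0.6605
New interval (same dose) = 15.1 / 0.6605 = 22.86 h

22.9 h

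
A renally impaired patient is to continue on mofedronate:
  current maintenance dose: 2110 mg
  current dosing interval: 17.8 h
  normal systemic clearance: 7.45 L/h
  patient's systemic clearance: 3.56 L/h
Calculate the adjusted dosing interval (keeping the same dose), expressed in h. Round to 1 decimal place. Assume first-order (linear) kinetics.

37.3 h

To keep the same average steady-state level, dosing rate must scale with clearance.
CL ratio = 3.56 / 7.45 = 0.4779
New interval (same dose) = 17.8 / 0.4779 = 37.25 h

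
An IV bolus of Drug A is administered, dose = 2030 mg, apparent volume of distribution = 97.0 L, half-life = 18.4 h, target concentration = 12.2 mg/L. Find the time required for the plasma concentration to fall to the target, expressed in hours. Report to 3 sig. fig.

14.3 h

C₀ = Dose / Vd = 2030 / 97.0 = 20.93 mg/L
k = ln2 / t½ = 0.693147 / 18.4 = 0.03767 h⁻¹
t = ln(C₀ / C) / k = ln(20.93 / 12.2) / 0.03767
  = ln(1.716) / 0.03767 = 0.5400 / 0.03767 = 14.34 h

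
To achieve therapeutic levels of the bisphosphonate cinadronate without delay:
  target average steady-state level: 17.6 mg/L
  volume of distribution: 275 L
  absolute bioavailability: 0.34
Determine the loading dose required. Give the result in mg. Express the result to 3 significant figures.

LD = Css × Vd / F = 17.6 × 275 / 0.34 = 14240 mg

14200 mg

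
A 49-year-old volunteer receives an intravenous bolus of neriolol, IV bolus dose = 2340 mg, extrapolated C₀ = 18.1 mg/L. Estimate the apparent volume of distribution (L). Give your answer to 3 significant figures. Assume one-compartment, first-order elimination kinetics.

129 L

Vd = Dose / C₀ = 2340 / 18.1 = 129.3 L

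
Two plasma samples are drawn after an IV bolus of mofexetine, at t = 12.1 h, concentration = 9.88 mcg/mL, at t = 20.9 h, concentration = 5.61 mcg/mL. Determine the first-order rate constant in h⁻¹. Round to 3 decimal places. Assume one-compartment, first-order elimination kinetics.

k = ln(C₁/C₂) / (t₂ − t₁) = ln(9.88/5.61) / (20.9 − 12.1)
  = 0.5660 / 8.800 = 0.06432 h⁻¹

0.064 h⁻¹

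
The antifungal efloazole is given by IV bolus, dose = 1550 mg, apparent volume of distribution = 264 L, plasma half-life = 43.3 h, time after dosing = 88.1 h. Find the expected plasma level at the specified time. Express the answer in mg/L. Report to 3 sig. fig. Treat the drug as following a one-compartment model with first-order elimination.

C₀ = Dose / Vd = 1550 / 264 = 5.871 mg/L
k = ln2 / t½ = 0.693147 / 43.3 = 0.01601 h⁻¹
C = C₀ · e^(−k·t) = 5.871 × e^(−0.01601 × 88.1)
  = 5.871 × 0.2440 = 1.433 mg/L

1.43 mg/L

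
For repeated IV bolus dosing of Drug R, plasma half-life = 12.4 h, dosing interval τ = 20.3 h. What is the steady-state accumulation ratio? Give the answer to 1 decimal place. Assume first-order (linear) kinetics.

1.5

k = ln2 / t½ = 0.693147 / 12.4 = 0.05590 h⁻¹
e^(−kτ) = e^(−0.05590 × 20.3) = 0.3215
Accumulation ratio R = 1 / (1 − e^(−kτ)) = 1 / (1 − 0.3215) = 1.474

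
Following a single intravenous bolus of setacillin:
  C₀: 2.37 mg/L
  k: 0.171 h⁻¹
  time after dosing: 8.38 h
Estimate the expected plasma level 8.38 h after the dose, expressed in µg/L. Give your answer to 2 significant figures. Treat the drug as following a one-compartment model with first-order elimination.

570 µg/L

C = C₀ · e^(−k·t) = 2.370 × e^(−0.1710 × 8.38)
  = 2.370 × 0.2386 = 0.5655 mg/L
Convert: 0.5655 mg/L × 1000 = 565.5 µg/L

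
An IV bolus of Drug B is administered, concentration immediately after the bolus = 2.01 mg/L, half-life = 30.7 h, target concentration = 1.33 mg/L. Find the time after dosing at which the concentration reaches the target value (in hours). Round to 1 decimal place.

18.3 h

k = ln2 / t½ = 0.693147 / 30.7 = 0.02258 h⁻¹
t = ln(C₀ / C) / k = ln(2.010 / 1.33) / 0.02258
  = ln(1.511) / 0.02258 = 0.4128 / 0.02258 = 18.28 h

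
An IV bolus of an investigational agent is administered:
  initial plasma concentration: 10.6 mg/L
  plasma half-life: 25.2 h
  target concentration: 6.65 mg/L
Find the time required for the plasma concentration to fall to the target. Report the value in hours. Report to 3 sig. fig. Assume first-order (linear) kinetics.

17.0 h

k = ln2 / t½ = 0.693147 / 25.2 = 0.02751 h⁻¹
t = ln(C₀ / C) / k = ln(10.60 / 6.65) / 0.02751
  = ln(1.594) / 0.02751 = 0.4662 / 0.02751 = 16.95 h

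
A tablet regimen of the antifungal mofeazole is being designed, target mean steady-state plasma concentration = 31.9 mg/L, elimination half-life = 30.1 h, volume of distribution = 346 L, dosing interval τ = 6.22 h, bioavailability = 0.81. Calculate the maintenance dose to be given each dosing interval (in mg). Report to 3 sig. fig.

1950 mg

k = ln2 / t½ = 0.693147 / 30.1 = 0.02303 h⁻¹
CL = k × Vd = 0.02303 × 346 = 7.968 L/h
At steady state, F × (Dose/τ) = Css × CL.
Dose = Css × CL × τ / F = 31.9 × 7.968 × 6.22 / 0.81 = 1952 mg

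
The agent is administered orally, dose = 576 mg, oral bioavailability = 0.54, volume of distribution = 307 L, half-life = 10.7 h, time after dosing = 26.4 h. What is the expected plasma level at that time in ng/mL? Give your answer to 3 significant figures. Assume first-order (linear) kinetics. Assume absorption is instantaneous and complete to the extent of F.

Amount reaching circulation = F × Dose = 0.54 × 576.0 = 311.0 mg
C₀ = F·Dose / Vd = 311.0 / 307 = 1.013 mg/L
k = ln2 / t½ = 0.693147 / 10.7 = 0.06478 h⁻¹
C = C₀ · e^(−k·t) = 1.013 × e^(−0.06478 × 26.4)
  = 1.013 × 0.1808 = 0.1832 mg/L
Convert: 0.1832 mg/L × 1000 = 183.2 ng/mL

183 ng/mL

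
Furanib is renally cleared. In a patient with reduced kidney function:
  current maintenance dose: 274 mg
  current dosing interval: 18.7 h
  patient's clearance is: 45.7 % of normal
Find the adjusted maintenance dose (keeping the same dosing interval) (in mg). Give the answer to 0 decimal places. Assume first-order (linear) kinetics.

125 mg

To keep the same average steady-state level, dosing rate must scale with clearance.
CL ratio = 45.7 / 100 = 0.4570
New dose (same interval) = 274 × 0.4570 = 125.2 mg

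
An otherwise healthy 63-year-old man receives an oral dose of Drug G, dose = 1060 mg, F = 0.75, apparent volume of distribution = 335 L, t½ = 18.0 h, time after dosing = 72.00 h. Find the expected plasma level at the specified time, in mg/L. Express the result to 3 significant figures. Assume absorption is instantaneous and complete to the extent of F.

Amount reaching circulation = F × Dose = 0.75 × 1060 = 795.0 mg
C₀ = F·Dose / Vd = 795.0 / 335 = 2.373 mg/L
k = ln2 / t½ = 0.693147 / 18.0 = 0.03851 h⁻¹
t / t½ = 72.00 / 18.0 = 4 half-lives
C = C₀ × (1/2)^4 = 2.373 × 0.06250 = 0.1483 mg/L

0.148 mg/L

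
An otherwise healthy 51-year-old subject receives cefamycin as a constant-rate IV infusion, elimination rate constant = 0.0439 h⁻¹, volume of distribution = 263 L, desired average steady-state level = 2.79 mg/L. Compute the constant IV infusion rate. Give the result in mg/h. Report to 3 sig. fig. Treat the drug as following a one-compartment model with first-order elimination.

32.2 mg/h

CL = k × Vd = 0.04390 × 263 = 11.55 L/h
At steady state, infusion rate R₀ = Css × CL = 2.79 × 11.55 = 32.22 mg/h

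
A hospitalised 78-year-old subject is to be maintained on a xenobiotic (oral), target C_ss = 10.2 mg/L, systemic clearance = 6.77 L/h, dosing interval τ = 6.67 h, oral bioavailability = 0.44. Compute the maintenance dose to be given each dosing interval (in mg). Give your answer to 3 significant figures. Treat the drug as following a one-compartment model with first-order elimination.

At steady state, F × (Dose/τ) = Css × CL.
Dose = Css × CL × τ / F = 10.2 × 6.770 × 6.67 / 0.44 = 1047 mg

1050 mg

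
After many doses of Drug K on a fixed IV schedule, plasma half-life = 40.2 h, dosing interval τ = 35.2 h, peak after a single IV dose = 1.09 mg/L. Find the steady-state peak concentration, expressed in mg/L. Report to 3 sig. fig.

k = ln2 / t½ = 0.693147 / 40.2 = 0.01724 h⁻¹
e^(−kτ) = e^(−0.01724 × 35.2) = 0.5451
Accumulation ratio R = 1 / (1 − e^(−kτ)) = 1 / (1 − 0.5451) = 2.198
Steady-state peak = C₀ × R = 1.09 × 2.198 = 2.396 mg/L

2.40 mg/L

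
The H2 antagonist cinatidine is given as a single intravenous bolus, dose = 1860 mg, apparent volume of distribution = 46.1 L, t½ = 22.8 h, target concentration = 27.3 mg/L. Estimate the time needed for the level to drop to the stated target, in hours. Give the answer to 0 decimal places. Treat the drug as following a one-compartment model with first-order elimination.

13 h

C₀ = Dose / Vd = 1860 / 46.1 = 40.35 mg/L
k = ln2 / t½ = 0.693147 / 22.8 = 0.03040 h⁻¹
t = ln(C₀ / C) / k = ln(40.35 / 27.3) / 0.03040
  = ln(1.478) / 0.03040 = 0.3907 / 0.03040 = 12.85 h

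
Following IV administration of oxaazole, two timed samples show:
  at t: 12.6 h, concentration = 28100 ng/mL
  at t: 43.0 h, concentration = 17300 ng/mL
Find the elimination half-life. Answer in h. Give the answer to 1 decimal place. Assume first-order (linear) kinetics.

k = ln(C₁/C₂) / (t₂ − t₁) = ln(28100/17300) / (43.0 − 12.6)
  = 0.4851 / 30.40 = 0.01596 h⁻¹
t½ = ln2 / k = 0.693147 / 0.01596 = 43.43 h

43.4 h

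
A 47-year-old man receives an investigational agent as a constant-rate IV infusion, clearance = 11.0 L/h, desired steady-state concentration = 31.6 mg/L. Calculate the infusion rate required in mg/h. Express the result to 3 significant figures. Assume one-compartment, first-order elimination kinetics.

At steady state, infusion rate R₀ = Css × CL = 31.6 × 11.00 = 347.6 mg/h

348 mg/h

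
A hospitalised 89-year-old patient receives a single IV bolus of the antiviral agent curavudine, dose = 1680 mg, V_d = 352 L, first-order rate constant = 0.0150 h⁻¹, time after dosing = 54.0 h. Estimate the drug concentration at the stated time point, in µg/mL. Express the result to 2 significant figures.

C₀ = Dose / Vd = 1680 / 352 = 4.773 mg/L
C = C₀ · e^(−k·t) = 4.773 × e^(−0.01500 × 54.0)
  = 4.773 × 0.4449 = 2.124 mg/L
(2.124 mg/L = 2.124 µg/mL)

2.1 µg/mL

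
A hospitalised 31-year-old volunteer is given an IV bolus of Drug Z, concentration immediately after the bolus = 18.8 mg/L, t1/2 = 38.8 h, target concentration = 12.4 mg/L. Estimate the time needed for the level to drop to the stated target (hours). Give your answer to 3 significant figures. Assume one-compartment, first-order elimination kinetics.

23.3 h

k = ln2 / t½ = 0.693147 / 38.8 = 0.01786 h⁻¹
t = ln(C₀ / C) / k = ln(18.80 / 12.4) / 0.01786
  = ln(1.516) / 0.01786 = 0.4161 / 0.01786 = 23.30 h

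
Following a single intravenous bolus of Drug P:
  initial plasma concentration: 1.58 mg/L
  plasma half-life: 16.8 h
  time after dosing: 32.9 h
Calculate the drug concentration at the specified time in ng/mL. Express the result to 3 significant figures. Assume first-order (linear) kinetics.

407 ng/mL

k = ln2 / t½ = 0.693147 / 16.8 = 0.04126 h⁻¹
C = C₀ · e^(−k·t) = 1.580 × e^(−0.04126 × 32.9)
  = 1.580 × 0.2573 = 0.4065 mg/L
Convert: 0.4065 mg/L × 1000 = 406.5 ng/mL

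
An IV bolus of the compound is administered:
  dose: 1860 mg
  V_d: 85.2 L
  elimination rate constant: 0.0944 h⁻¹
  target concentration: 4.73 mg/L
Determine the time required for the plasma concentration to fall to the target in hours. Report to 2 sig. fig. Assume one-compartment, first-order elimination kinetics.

16 h

C₀ = Dose / Vd = 1860 / 85.2 = 21.83 mg/L
t = ln(C₀ / C) / k = ln(21.83 / 4.73) / 0.09440
  = ln(4.615) / 0.09440 = 1.529 / 0.09440 = 16.20 h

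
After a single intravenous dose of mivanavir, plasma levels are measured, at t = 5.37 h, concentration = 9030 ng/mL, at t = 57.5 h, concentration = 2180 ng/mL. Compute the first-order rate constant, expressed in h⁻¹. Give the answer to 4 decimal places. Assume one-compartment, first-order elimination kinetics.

0.0273 h⁻¹

k = ln(C₁/C₂) / (t₂ − t₁) = ln(9030/2180) / (57.5 − 5.37)
  = 1.421 / 52.13 = 0.02726 h⁻¹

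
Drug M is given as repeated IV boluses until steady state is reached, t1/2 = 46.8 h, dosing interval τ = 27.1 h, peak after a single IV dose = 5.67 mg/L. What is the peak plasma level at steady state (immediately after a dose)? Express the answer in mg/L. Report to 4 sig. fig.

k = ln2 / t½ = 0.693147 / 46.8 = 0.01481 h⁻¹
e^(−kτ) = e^(−0.01481 × 27.1) = 0.6694
Accumulation ratio R = 1 / (1 − e^(−kτ)) = 1 / (1 − 0.6694) = 3.025
Steady-state peak = C₀ × R = 5.67 × 3.025 = 17.15 mg/L

17.15 mg/L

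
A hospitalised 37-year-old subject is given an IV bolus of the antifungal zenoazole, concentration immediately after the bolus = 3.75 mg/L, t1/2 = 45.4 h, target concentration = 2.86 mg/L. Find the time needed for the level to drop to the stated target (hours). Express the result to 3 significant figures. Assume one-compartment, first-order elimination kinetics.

17.7 h

k = ln2 / t½ = 0.693147 / 45.4 = 0.01527 h⁻¹
t = ln(C₀ / C) / k = ln(3.750 / 2.86) / 0.01527
  = ln(1.311) / 0.01527 = 0.2708 / 0.01527 = 17.73 h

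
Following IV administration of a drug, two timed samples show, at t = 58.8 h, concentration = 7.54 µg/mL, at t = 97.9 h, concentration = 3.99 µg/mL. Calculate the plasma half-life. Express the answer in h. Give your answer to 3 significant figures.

k = ln(C₁/C₂) / (t₂ − t₁) = ln(7.54/3.99) / (97.9 − 58.8)
  = 0.6364 / 39.10 = 0.01628 h⁻¹
t½ = ln2 / k = 0.693147 / 0.01628 = 42.58 h

42.6 h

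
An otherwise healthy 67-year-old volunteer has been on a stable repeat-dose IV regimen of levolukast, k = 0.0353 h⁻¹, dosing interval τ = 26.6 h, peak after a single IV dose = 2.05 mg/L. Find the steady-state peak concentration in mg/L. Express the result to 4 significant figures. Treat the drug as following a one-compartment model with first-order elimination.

3.366 mg/L

e^(−kτ) = e^(−0.03530 × 26.6) = 0.3910
Accumulation ratio R = 1 / (1 − e^(−kτ)) = 1 / (1 − 0.3910) = 1.642
Steady-state peak = C₀ × R = 2.05 × 1.642 = 3.366 mg/L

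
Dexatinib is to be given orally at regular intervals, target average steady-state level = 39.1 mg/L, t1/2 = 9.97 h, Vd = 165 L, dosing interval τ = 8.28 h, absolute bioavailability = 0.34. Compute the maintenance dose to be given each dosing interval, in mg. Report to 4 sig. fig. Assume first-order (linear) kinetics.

10920 mg

k = ln2 / t½ = 0.693147 / 9.97 = 0.06952 h⁻¹
CL = k × Vd = 0.06952 × 165 = 11.47 L/h
At steady state, F × (Dose/τ) = Css × CL.
Dose = Css × CL × τ / F = 39.1 × 11.47 × 8.28 / 0.34 = 10920 mg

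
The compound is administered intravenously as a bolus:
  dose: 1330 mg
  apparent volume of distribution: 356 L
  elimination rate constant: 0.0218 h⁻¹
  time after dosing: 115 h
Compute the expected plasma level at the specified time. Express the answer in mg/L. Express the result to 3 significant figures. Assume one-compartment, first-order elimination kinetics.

0.305 mg/L

C₀ = Dose / Vd = 1330 / 356 = 3.736 mg/L
C = C₀ · e^(−k·t) = 3.736 × e^(−0.02180 × 115)
  = 3.736 × 0.08151 = 0.3045 mg/L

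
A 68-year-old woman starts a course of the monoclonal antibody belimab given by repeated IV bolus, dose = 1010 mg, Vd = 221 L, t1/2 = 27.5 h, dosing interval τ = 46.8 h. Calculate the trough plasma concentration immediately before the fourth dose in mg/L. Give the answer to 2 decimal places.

C₀ per dose = Dose / Vd = 1010 / 221 = 4.570 mg/L
k = ln2 / t½ = 0.693147 / 27.5 = 0.02521 h⁻¹
Fraction remaining after one interval: r = e^(−kτ) = e^(−0.02521 × 46.8) = 0.3073
Before dose 4, 3 doses have been given (aged 1τ, 2τ, 3τ).
C_trough = C₀ × (r + r² + … + r^3) = C₀ × r(1−r^3)/(1−r)
        = 4.570 × 0.3073 × (1 − 0.02902) / (1 − 0.3073) = 1.969 mg/L

1.97 mg/L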